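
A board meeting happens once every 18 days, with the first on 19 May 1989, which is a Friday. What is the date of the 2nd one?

The 2nd occurrence is 1 interval after the first: 1 × 18 = 18 days after 19 May 1989.
May has 31 days — 12 days to the end of May leaves 6.
6 days into June → 6 June 1989.

6 June 1989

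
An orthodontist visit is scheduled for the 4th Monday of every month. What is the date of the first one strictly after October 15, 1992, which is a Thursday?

October 26, 1992

October 1992 starts on a Thursday; its first Monday is the 5th, so the 4th Monday is the 26th — October 26, 1992.
October 26, 1992 is after October 15, 1992, so that is the next one.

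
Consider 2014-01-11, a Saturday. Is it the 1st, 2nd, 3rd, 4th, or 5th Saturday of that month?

2nd

Day 11 falls in week ⌈11/7⌉ of the month.
Days 1–7 hold the 1st Saturday, 8–14 the 2nd, 15–21 the 3rd, 22–28 the 4th, 29–31 the 5th.
11 is in the range for the 2nd.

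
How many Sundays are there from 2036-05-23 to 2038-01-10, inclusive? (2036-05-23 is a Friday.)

86

2036-05-23 is a Friday; the first Sunday on or after it is 2036-05-25 (2 days later).
From 2036-05-25 to 2038-01-10: 220 + 365 + 10 = 595 days (rest of 2036, 2037, to 2038-01-10 in 2038).
595 ÷ 7 = 85 full weeks with remainder 0, so 85 more Sundays after the first → 86.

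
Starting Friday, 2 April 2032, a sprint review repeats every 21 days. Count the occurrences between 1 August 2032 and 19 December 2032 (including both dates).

Occurrences land 21·i days after 2 April 2032 for i = 0, 1, 2, …
1 August 2032 is 121 days after the start; 121 ÷ 21 = 5 remainder 16; since the remainder is 16, round up to i = 6. First occurrence in the window: #7 on 6 August 2032 (6×21 = 126 days in).
19 December 2032 is 261 days after the start; 261 ÷ 21 = 12 remainder 9. Last occurrence in the window: #13 on 10 December 2032.
Occurrences #7 through #13: 7 in total.

7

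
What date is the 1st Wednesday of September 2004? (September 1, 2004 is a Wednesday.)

September 1, 2004

September 2004 begins on a Wednesday, so the first Wednesday is September 1.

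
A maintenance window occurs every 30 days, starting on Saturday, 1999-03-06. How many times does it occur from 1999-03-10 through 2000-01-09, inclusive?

10

Occurrences land 30·i days after 1999-03-06 for i = 0, 1, 2, …
1999-03-10 is 4 days after the start; 4 ÷ 30 = 0 remainder 4; since the remainder is 4, round up to i = 1. First occurrence in the window: #2 on 1999-04-05 (1×30 = 30 days in).
2000-01-09 is 309 days after the start; 309 ÷ 30 = 10 remainder 9. Last occurrence in the window: #11 on 1999-12-31.
Occurrences #2 through #11: 10 in total.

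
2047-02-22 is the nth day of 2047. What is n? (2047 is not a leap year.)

53

Days in months before February: 31 = 31.
Plus 22 days into February → day 53.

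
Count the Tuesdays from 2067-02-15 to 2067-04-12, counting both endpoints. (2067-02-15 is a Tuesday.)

9

2067-02-15 is a Tuesday; the first Tuesday on or after it is 2067-02-15.
From 2067-02-15 to 2067-04-12: 13 + 31 + 12 = 56 days (rest of February, March, April).
56 ÷ 7 = 8 full weeks with remainder 0, so 8 more Tuesdays after the first → 9.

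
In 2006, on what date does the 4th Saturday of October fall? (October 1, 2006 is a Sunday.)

2006-10-28

October 2006 begins on a Sunday, so the first Saturday is October 7 (6 days later).
The 4th Saturday is 3 weeks later: 7 + 21 = 28.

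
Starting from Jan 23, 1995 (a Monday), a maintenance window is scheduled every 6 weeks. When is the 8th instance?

The 8th occurrence is 7 intervals after the first: 7 × 42 = 294 days after Jan 23, 1995.
Jan has 31 days — 8 days to the end of Jan leaves 286.
Feb has 28 days (258 left).
Mar has 31 days (227 left).
Apr has 30 days (197 left).
May has 31 days (166 left).
Jun has 30 days (136 left).
Jul has 31 days (105 left).
Aug has 31 days (74 left).
Sep has 30 days (44 left).
Oct has 31 days (13 left).
13 days into Nov → Nov 13, 1995.

Nov 13, 1995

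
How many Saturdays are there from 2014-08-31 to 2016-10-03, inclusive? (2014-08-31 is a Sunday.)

2014-08-31 is a Sunday; the first Saturday on or after it is 2014-09-06 (6 days later).
From 2014-09-06 to 2016-10-03: 116 + 365 + 277 = 758 days (rest of 2014, 2015, to 2016-10-03 in 2016).
758 ÷ 7 = 108 full weeks with remainder 2, so 108 more Saturdays after the first → 109.

109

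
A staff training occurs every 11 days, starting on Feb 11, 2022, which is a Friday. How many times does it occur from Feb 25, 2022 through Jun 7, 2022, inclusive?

9

Occurrences land 11·i days after Feb 11, 2022 for i = 0, 1, 2, …
Feb 25, 2022 is 14 days after the start; 14 ÷ 11 = 1 remainder 3; since the remainder is 3, round up to i = 2. First occurrence in the window: #3 on Mar 5, 2022 (2×11 = 22 days in).
Jun 7, 2022 is 116 days after the start; 116 ÷ 11 = 10 remainder 6. Last occurrence in the window: #11 on Jun 1, 2022.
Occurrences #3 through #11: 9 in total.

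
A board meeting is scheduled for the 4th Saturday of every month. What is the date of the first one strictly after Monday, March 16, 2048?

March 28, 2048

March 2048 starts on a Sunday; its first Saturday is the 7th, so the 4th Saturday is the 28th — March 28, 2048.
March 28, 2048 is after March 16, 2048, so that is the next one.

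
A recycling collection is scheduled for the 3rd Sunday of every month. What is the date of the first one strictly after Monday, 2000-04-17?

April 2000 starts on a Saturday; its first Sunday is the 2nd, so the 3rd Sunday is the 16th — 2000-04-16.
That is not after 2000-04-17, so look at May 2000.
May 2000 starts on a Monday; its first Sunday is the 7th, so the 3rd Sunday is the 21st — 2000-05-21.

2000-05-21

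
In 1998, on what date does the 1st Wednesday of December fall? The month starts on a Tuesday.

December 2, 1998

December 1998 begins on a Tuesday, so the first Wednesday is December 2 (1 day later).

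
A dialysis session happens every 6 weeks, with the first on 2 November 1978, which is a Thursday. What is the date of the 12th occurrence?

The 12th occurrence is 11 intervals after the first: 11 × 42 = 462 days after 2 November 1978.
November has 30 days — 28 days to the end of November leaves 434.
From end of November to end of 1978 is 31 days (403 left).
1979 has 365 days (38 left).
January has 31 days (7 left).
7 days into February → 7 February 1980.

7 February 1980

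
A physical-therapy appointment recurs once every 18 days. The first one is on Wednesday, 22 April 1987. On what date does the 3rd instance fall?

28 May 1987

The 3rd occurrence is 2 intervals after the first: 2 × 18 = 36 days after 22 April 1987.
April has 30 days — 8 days to the end of April leaves 28.
28 days into May → 28 May 1987.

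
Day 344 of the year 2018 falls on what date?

2018-12-10

January has 31 days (344 − 31 = 313 remain).
February has 28 days (313 − 28 = 285 remain).
March has 31 days (285 − 31 = 254 remain).
April has 30 days (254 − 30 = 224 remain).
May has 31 days (224 − 31 = 193 remain).
June has 30 days (193 − 30 = 163 remain).
July has 31 days (163 − 31 = 132 remain).
August has 31 days (132 − 31 = 101 remain).
September has 30 days (101 − 30 = 71 remain).
October has 31 days (71 − 31 = 40 remain).
November has 30 days (40 − 30 = 10 remain).
10 into December → December 10.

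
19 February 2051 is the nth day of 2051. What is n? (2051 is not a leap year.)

50

Days in months before February: 31 = 31.
Plus 19 days into February → day 50.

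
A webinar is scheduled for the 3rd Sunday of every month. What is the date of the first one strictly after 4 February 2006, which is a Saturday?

February 2006 starts on a Wednesday; its first Sunday is the 5th, so the 3rd Sunday is the 19th — 19 February 2006.
19 February 2006 is after 4 February 2006, so that is the next one.

19 February 2006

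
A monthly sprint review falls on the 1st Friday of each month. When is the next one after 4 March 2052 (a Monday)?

March 2052 starts on a Friday, so its 1st Friday is 1 March 2052.
That is not after 4 March 2052, so look at April 2052.
April 2052 starts on a Monday, so its 1st Friday is 5 April 2052 (4 days in).

5 April 2052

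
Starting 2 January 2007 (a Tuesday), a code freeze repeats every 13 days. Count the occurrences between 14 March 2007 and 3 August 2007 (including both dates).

Occurrences land 13·i days after 2 January 2007 for i = 0, 1, 2, …
14 March 2007 is 71 days after the start; 71 ÷ 13 = 5 remainder 6; since the remainder is 6, round up to i = 6. First occurrence in the window: #7 on 21 March 2007 (6×13 = 78 days in).
3 August 2007 is 213 days after the start; 213 ÷ 13 = 16 remainder 5. Last occurrence in the window: #17 on 29 July 2007.
Occurrences #7 through #17: 11 in total.

11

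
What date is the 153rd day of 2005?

January has 31 days (153 − 31 = 122 remain).
February has 28 days (122 − 28 = 94 remain).
March has 31 days (94 − 31 = 63 remain).
April has 30 days (63 − 30 = 33 remain).
May has 31 days (33 − 31 = 2 remain).
2 into June → June 2.

June 2, 2005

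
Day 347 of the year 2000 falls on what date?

January has 31 days (347 − 31 = 316 remain).
February has 29 days (316 − 29 = 287 remain).
March has 31 days (287 − 31 = 256 remain).
April has 30 days (256 − 30 = 226 remain).
May has 31 days (226 − 31 = 195 remain).
June has 30 days (195 − 30 = 165 remain).
July has 31 days (165 − 31 = 134 remain).
August has 31 days (134 − 31 = 103 remain).
September has 30 days (103 − 30 = 73 remain).
October has 31 days (73 − 31 = 42 remain).
November has 30 days (42 − 30 = 12 remain).
12 into December → December 12.

2000-12-12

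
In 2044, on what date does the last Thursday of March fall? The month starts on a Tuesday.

March 2044 begins on a Tuesday, so the first Thursday is March 3 (2 days later).
March 2044 has 31 days. Adding weeks: 3, 10, 17, 24, 31 — the last one ≤ 31 is the 31st.

31 March 2044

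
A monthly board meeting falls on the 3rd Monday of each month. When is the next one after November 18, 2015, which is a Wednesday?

November 2015 starts on a Sunday; its first Monday is the 2nd, so the 3rd Monday is the 16th — November 16, 2015.
That is not after November 18, 2015, so look at December 2015.
December 2015 starts on a Tuesday; its first Monday is the 7th, so the 3rd Monday is the 21st — December 21, 2015.

December 21, 2015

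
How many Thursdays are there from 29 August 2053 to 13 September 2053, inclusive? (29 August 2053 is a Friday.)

29 August 2053 is a Friday; the first Thursday on or after it is 4 September 2053 (6 days later).
From 4 September 2053 to 13 September 2053 is 13 − 4 = 9 days.
9 ÷ 7 = 1 full weeks with remainder 2, so 1 more Thursdays after the first → 2.

2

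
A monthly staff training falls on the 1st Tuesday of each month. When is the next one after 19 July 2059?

5 August 2059

July 2059 starts on a Tuesday, so its 1st Tuesday is 1 July 2059.
That is not after 19 July 2059, so look at August 2059.
August 2059 starts on a Friday, so its 1st Tuesday is 5 August 2059 (4 days in).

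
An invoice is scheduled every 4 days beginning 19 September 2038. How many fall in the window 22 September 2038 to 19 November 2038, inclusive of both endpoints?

Occurrences land 4·i days after 19 September 2038 for i = 0, 1, 2, …
22 September 2038 is 3 days after the start; 3 ÷ 4 = 0 remainder 3; since the remainder is 3, round up to i = 1. First occurrence in the window: #2 on 23 September 2038 (1×4 = 4 days in).
19 November 2038 is 61 days after the start; 61 ÷ 4 = 15 remainder 1. Last occurrence in the window: #16 on 18 November 2038.
Occurrences #2 through #16: 15 in total.

15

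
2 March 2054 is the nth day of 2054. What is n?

61

Days in months before March: 31 + 28 = 59.
Plus 2 days into March → day 61.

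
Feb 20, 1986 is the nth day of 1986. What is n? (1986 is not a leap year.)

Days in months before Feb: 31 = 31.
Plus 20 days into Feb → day 51.

51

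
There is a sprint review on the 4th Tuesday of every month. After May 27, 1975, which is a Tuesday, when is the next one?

Jun 24, 1975

May 1975 starts on a Thursday; its first Tuesday is the 6th, so the 4th Tuesday is the 27th — May 27, 1975.
That is not after May 27, 1975, so look at Jun 1975.
Jun 1975 starts on a Sunday; its first Tuesday is the 3rd, so the 4th Tuesday is the 24th — Jun 24, 1975.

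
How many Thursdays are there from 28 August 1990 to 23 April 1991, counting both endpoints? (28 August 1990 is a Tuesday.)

28 August 1990 is a Tuesday; the first Thursday on or after it is 30 August 1990 (2 days later).
From 30 August 1990 to 23 April 1991: 1 + 30 + 31 + 30 + 31 + 31 + 28 + 31 + 23 = 236 days (rest of August, September, October, November, December, January, February, March, April).
236 ÷ 7 = 33 full weeks with remainder 5, so 33 more Thursdays after the first → 34.

34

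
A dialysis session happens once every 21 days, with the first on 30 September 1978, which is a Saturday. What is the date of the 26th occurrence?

8 March 1980

The 26th occurrence is 25 intervals after the first: 25 × 21 = 525 days after 30 September 1978.
September has 30 days — 0 days to the end of September leaves 525.
From end of September to end of 1978 is 92 days (433 left).
1979 has 365 days (68 left).
January has 31 days (37 left).
February has 29 days (8 left).
8 days into March → 8 March 1980.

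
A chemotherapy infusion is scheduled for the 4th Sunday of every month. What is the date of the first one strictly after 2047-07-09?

2047-07-28

July 2047 starts on a Monday; its first Sunday is the 7th, so the 4th Sunday is the 28th — 2047-07-28.
2047-07-28 is after 2047-07-09, so that is the next one.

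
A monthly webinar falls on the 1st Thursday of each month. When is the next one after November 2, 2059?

November 2059 starts on a Saturday, so its 1st Thursday is November 6, 2059 (5 days in).
November 6, 2059 is after November 2, 2059, so that is the next one.

November 6, 2059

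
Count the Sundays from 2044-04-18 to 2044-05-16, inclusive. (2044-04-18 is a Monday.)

2044-04-18 is a Monday; the first Sunday on or after it is 2044-04-24 (6 days later).
From 2044-04-24 to 2044-05-16: 6 + 16 = 22 days (rest of April, May).
22 ÷ 7 = 3 full weeks with remainder 1, so 3 more Sundays after the first → 4.

4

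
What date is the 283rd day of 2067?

January has 31 days (283 − 31 = 252 remain).
February has 28 days (252 − 28 = 224 remain).
March has 31 days (224 − 31 = 193 remain).
April has 30 days (193 − 30 = 163 remain).
May has 31 days (163 − 31 = 132 remain).
June has 30 days (132 − 30 = 102 remain).
July has 31 days (102 − 31 = 71 remain).
August has 31 days (71 − 31 = 40 remain).
September has 30 days (40 − 30 = 10 remain).
10 into October → October 10.

10 October 2067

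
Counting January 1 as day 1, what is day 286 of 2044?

January has 31 days (286 − 31 = 255 remain).
February has 29 days (255 − 29 = 226 remain).
March has 31 days (226 − 31 = 195 remain).
April has 30 days (195 − 30 = 165 remain).
May has 31 days (165 − 31 = 134 remain).
June has 30 days (134 − 30 = 104 remain).
July has 31 days (104 − 31 = 73 remain).
August has 31 days (73 − 31 = 42 remain).
September has 30 days (42 − 30 = 12 remain).
12 into October → October 12.

October 12, 2044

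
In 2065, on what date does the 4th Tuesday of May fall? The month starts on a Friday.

May 2065 begins on a Friday, so the first Tuesday is May 5 (4 days later).
The 4th Tuesday is 3 weeks later: 5 + 21 = 26.

May 26, 2065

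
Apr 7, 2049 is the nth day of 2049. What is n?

97

Days in months before Apr: 31 + 28 + 31 = 90.
Plus 7 days into Apr → day 97.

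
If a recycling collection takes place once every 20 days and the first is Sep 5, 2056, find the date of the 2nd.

The 2nd occurrence is 1 interval after the first: 1 × 20 = 20 days after Sep 5, 2056.
20 days later is Sep 25, 2056.

Sep 25, 2056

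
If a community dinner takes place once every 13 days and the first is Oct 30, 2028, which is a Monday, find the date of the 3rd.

The 3rd occurrence is 2 intervals after the first: 2 × 13 = 26 days after Oct 30, 2028.
Oct has 31 days — 1 day to the end of Oct leaves 25.
25 days into Nov → Nov 25, 2028.

Nov 25, 2028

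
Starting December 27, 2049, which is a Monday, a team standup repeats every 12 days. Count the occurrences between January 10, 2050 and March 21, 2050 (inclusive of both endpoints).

Occurrences land 12·i days after December 27, 2049 for i = 0, 1, 2, …
January 10, 2050 is 14 days after the start; 14 ÷ 12 = 1 remainder 2; since the remainder is 2, round up to i = 2. First occurrence in the window: #3 on January 20, 2050 (2×12 = 24 days in).
March 21, 2050 is 84 days after the start; 84 ÷ 12 = 7 remainder 0. Last occurrence in the window: #8 on March 21, 2050.
Occurrences #3 through #8: 6 in total.

6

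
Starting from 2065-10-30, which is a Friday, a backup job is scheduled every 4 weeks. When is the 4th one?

2066-01-22

The 4th occurrence is 3 intervals after the first: 3 × 28 = 84 days after 2065-10-30.
October has 31 days — 1 day to the end of October leaves 83.
November has 30 days (53 left).
December has 31 days (22 left).
22 days into January → 2066-01-22.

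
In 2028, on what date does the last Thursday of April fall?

The first Thursday of April 2028 is April 6.
April 2028 has 30 days. Adding weeks: 6, 13, 20, 27 — the last one ≤ 30 is the 27th.

April 27, 2028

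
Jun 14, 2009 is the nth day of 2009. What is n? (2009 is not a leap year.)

Days in months before Jun: 31 + 28 + 31 + 30 + 31 = 151.
Plus 14 days into Jun → day 165.

165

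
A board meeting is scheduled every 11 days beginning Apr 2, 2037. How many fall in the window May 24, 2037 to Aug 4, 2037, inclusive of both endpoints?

Occurrences land 11·i days after Apr 2, 2037 for i = 0, 1, 2, …
May 24, 2037 is 52 days after the start; 52 ÷ 11 = 4 remainder 8; since the remainder is 8, round up to i = 5. First occurrence in the window: #6 on May 27, 2037 (5×11 = 55 days in).
Aug 4, 2037 is 124 days after the start; 124 ÷ 11 = 11 remainder 3. Last occurrence in the window: #12 on Aug 1, 2037.
Occurrences #6 through #12: 7 in total.

7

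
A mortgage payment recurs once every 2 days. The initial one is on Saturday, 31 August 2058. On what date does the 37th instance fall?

The 37th occurrence is 36 intervals after the first: 36 × 2 = 72 days after 31 August 2058.
August has 31 days — 0 days to the end of August leaves 72.
September has 30 days (42 left).
October has 31 days (11 left).
11 days into November → 11 November 2058.

11 November 2058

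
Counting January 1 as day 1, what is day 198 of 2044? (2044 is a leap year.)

Jul 16, 2044

Jan has 31 days (198 − 31 = 167 remain).
Feb has 29 days (167 − 29 = 138 remain).
Mar has 31 days (138 − 31 = 107 remain).
Apr has 30 days (107 − 30 = 77 remain).
May has 31 days (77 − 31 = 46 remain).
Jun has 30 days (46 − 30 = 16 remain).
16 into Jul → Jul 16.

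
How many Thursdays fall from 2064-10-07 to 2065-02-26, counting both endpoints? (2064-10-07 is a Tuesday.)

2064-10-07 is a Tuesday; the first Thursday on or after it is 2064-10-09 (2 days later).
From 2064-10-09 to 2065-02-26: 22 + 30 + 31 + 31 + 26 = 140 days (rest of October, November, December, January, February).
140 ÷ 7 = 20 full weeks with remainder 0, so 20 more Thursdays after the first → 21.

21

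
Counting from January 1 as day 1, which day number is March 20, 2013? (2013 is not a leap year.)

79

Days in months before March: 31 + 28 = 59.
Plus 20 days into March → day 79.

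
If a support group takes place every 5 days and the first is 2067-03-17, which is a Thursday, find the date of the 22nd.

The 22nd occurrence is 21 intervals after the first: 21 × 5 = 105 days after 2067-03-17.
March has 31 days — 14 days to the end of March leaves 91.
April has 30 days (61 left).
May has 31 days (30 left).
30 days into June → 2067-06-30.

2067-06-30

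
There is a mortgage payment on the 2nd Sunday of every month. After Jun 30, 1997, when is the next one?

Jun 1997 starts on a Sunday; its first Sunday is the 1st, so the 2nd Sunday is the 8th — Jun 8, 1997.
That is not after Jun 30, 1997, so look at Jul 1997.
Jul 1997 starts on a Tuesday; its first Sunday is the 6th, so the 2nd Sunday is the 13th — Jul 13, 1997.

Jul 13, 1997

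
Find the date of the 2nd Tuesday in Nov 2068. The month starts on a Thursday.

Nov 2068 begins on a Thursday, so the first Tuesday is Nov 6 (5 days later).
The 2nd Tuesday is 1 weeks later: 6 + 7 = 13.

Nov 13, 2068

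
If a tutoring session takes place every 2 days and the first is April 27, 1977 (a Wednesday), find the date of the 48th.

July 30, 1977

The 48th occurrence is 47 intervals after the first: 47 × 2 = 94 days after April 27, 1977.
April has 30 days — 3 days to the end of April leaves 91.
May has 31 days (60 left).
June has 30 days (30 left).
30 days into July → July 30, 1977.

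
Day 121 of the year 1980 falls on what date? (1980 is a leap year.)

January has 31 days (121 − 31 = 90 remain).
February has 29 days (90 − 29 = 61 remain).
March has 31 days (61 − 31 = 30 remain).
30 into April → April 30.

1980-04-30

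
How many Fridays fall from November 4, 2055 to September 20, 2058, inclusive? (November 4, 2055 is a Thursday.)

November 4, 2055 is a Thursday; the first Friday on or after it is November 5, 2055 (1 day later).
From November 5, 2055 to September 20, 2058: 56 + 366 + 365 + 263 = 1050 days (rest of 2055, 2056, 2057, to September 20, 2058 in 2058).
1050 ÷ 7 = 150 full weeks with remainder 0, so 150 more Fridays after the first → 151.

151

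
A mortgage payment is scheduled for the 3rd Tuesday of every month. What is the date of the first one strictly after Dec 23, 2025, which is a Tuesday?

Jan 20, 2026

Dec 2025 starts on a Monday; its first Tuesday is the 2nd, so the 3rd Tuesday is the 16th — Dec 16, 2025.
That is not after Dec 23, 2025, so look at Jan 2026.
Jan 2026 starts on a Thursday; its first Tuesday is the 6th, so the 3rd Tuesday is the 20th — Jan 20, 2026.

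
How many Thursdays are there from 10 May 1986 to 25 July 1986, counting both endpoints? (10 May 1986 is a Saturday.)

11

10 May 1986 is a Saturday; the first Thursday on or after it is 15 May 1986 (5 days later).
From 15 May 1986 to 25 July 1986: 16 + 30 + 25 = 71 days (rest of May, June, July).
71 ÷ 7 = 10 full weeks with remainder 1, so 10 more Thursdays after the first → 11.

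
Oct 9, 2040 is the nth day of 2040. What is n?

Days in months before Oct: 31 + 29 + 31 + 30 + 31 + 30 + 31 + 31 + 30 = 274.
Plus 9 days into Oct → day 283.

283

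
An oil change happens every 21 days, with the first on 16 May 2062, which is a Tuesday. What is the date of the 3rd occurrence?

The 3rd occurrence is 2 intervals after the first: 2 × 21 = 42 days after 16 May 2062.
May has 31 days — 15 days to the end of May leaves 27.
27 days into June → 27 June 2062.

27 June 2062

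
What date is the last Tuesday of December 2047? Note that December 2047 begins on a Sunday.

December 2047 begins on a Sunday, so the first Tuesday is December 3 (2 days later).
December 2047 has 31 days. Adding weeks: 3, 10, 17, 24, 31 — the last one ≤ 31 is the 31st.

December 31, 2047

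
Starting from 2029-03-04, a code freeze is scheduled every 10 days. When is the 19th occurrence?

2029-08-31

The 19th occurrence is 18 intervals after the first: 18 × 10 = 180 days after 2029-03-04.
March has 31 days — 27 days to the end of March leaves 153.
April has 30 days (123 left).
May has 31 days (92 left).
June has 30 days (62 left).
July has 31 days (31 left).
31 days into August → 2029-08-31.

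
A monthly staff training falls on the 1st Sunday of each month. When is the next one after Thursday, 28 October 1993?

October 1993 starts on a Friday, so its 1st Sunday is 3 October 1993 (2 days in).
That is not after 28 October 1993, so look at November 1993.
November 1993 starts on a Monday, so its 1st Sunday is 7 November 1993 (6 days in).

7 November 1993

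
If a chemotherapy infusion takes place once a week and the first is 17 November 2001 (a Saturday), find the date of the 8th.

The 8th occurrence is 7 intervals after the first: 7 × 7 = 49 days after 17 November 2001.
November has 30 days — 13 days to the end of November leaves 36.
December has 31 days (5 left).
5 days into January → 5 January 2002.

5 January 2002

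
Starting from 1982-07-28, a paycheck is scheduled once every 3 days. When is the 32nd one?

1982-10-29

The 32nd occurrence is 31 intervals after the first: 31 × 3 = 93 days after 1982-07-28.
July has 31 days — 3 days to the end of July leaves 90.
August has 31 days (59 left).
September has 30 days (29 left).
29 days into October → 1982-10-29.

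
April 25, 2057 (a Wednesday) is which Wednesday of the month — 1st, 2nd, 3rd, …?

Day 25 falls in week ⌈25/7⌉ of the month.
Days 1–7 hold the 1st Wednesday, 8–14 the 2nd, 15–21 the 3rd, 22–28 the 4th, 29–31 the 5th.
25 is in the range for the 4th.

4th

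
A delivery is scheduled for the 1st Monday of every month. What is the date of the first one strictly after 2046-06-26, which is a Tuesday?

June 2046 starts on a Friday, so its 1st Monday is 2046-06-04 (3 days in).
That is not after 2046-06-26, so look at July 2046.
July 2046 starts on a Sunday, so its 1st Monday is 2046-07-02 (1 day in).

2046-07-02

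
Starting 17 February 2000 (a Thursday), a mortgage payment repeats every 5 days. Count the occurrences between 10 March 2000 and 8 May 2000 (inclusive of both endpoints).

12

Occurrences land 5·i days after 17 February 2000 for i = 0, 1, 2, …
10 March 2000 is 22 days after the start; 22 ÷ 5 = 4 remainder 2; since the remainder is 2, round up to i = 5. First occurrence in the window: #6 on 13 March 2000 (5×5 = 25 days in).
8 May 2000 is 81 days after the start; 81 ÷ 5 = 16 remainder 1. Last occurrence in the window: #17 on 7 May 2000.
Occurrences #6 through #17: 12 in total.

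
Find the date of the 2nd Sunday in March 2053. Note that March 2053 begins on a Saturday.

March 2053 begins on a Saturday, so the first Sunday is March 2 (1 day later).
The 2nd Sunday is 1 weeks later: 2 + 7 = 9.

9 March 2053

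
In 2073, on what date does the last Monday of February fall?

The first Monday of February 2073 is February 6.
February 2073 has 28 days. Adding weeks: 6, 13, 20, 27 — the last one ≤ 28 is the 27th.

February 27, 2073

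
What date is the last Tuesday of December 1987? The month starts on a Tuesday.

December 1987 begins on a Tuesday, so the first Tuesday is December 1.
December 1987 has 31 days. Adding weeks: 1, 8, 15, 22, 29 — the last one ≤ 31 is the 29th.

29 December 1987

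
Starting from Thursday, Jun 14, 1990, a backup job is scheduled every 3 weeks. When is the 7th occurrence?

Oct 18, 1990

The 7th occurrence is 6 intervals after the first: 6 × 21 = 126 days after Jun 14, 1990.
Jun has 30 days — 16 days to the end of Jun leaves 110.
Jul has 31 days (79 left).
Aug has 31 days (48 left).
Sep has 30 days (18 left).
18 days into Oct → Oct 18, 1990.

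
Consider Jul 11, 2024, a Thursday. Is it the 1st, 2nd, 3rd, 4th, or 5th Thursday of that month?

Day 11 falls in week ⌈11/7⌉ of the month.
Days 1–7 hold the 1st Thursday, 8–14 the 2nd, 15–21 the 3rd, 22–28 the 4th, 29–31 the 5th.
11 is in the range for the 2nd.

2nd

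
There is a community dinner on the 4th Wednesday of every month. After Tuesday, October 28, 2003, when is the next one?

November 26, 2003

October 2003 starts on a Wednesday; its first Wednesday is the 1st, so the 4th Wednesday is the 22nd — October 22, 2003.
That is not after October 28, 2003, so look at November 2003.
November 2003 starts on a Saturday; its first Wednesday is the 5th, so the 4th Wednesday is the 26th — November 26, 2003.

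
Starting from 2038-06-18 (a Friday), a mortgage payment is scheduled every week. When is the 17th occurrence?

The 17th occurrence is 16 intervals after the first: 16 × 7 = 112 days after 2038-06-18.
June has 30 days — 12 days to the end of June leaves 100.
July has 31 days (69 left).
August has 31 days (38 left).
September has 30 days (8 left).
8 days into October → 2038-10-08.

2038-10-08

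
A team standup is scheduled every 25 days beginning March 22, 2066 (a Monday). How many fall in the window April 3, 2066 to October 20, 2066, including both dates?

Occurrences land 25·i days after March 22, 2066 for i = 0, 1, 2, …
April 3, 2066 is 12 days after the start; 12 ÷ 25 = 0 remainder 12; since the remainder is 12, round up to i = 1. First occurrence in the window: #2 on April 16, 2066 (1×25 = 25 days in).
October 20, 2066 is 212 days after the start; 212 ÷ 25 = 8 remainder 12. Last occurrence in the window: #9 on October 8, 2066.
Occurrences #2 through #9: 8 in total.

8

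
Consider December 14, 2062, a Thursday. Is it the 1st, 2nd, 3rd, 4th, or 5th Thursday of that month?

Day 14 falls in week ⌈14/7⌉ of the month.
Days 1–7 hold the 1st Thursday, 8–14 the 2nd, 15–21 the 3rd, 22–28 the 4th, 29–31 the 5th.
14 is in the range for the 2nd.

2nd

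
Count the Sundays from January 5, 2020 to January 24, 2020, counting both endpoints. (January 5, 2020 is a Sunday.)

3

January 5, 2020 is a Sunday; the first Sunday on or after it is January 5, 2020.
From January 5, 2020 to January 24, 2020 is 24 − 5 = 19 days.
19 ÷ 7 = 2 full weeks with remainder 5, so 2 more Sundays after the first → 3.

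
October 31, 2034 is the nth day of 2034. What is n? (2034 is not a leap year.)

Days in months before October: 31 + 28 + 31 + 30 + 31 + 30 + 31 + 31 + 30 = 273.
Plus 31 days into October → day 304.

304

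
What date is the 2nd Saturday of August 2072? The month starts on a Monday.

13 August 2072

August 2072 begins on a Monday, so the first Saturday is August 6 (5 days later).
The 2nd Saturday is 1 weeks later: 6 + 7 = 13.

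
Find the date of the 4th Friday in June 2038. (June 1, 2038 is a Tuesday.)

June 2038 begins on a Tuesday, so the first Friday is June 4 (3 days later).
The 4th Friday is 3 weeks later: 4 + 21 = 25.

2038-06-25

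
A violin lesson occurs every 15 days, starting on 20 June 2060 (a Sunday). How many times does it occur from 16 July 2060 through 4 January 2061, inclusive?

Occurrences land 15·i days after 20 June 2060 for i = 0, 1, 2, …
16 July 2060 is 26 days after the start; 26 ÷ 15 = 1 remainder 11; since the remainder is 11, round up to i = 2. First occurrence in the window: #3 on 20 July 2060 (2×15 = 30 days in).
4 January 2061 is 198 days after the start; 198 ÷ 15 = 13 remainder 3. Last occurrence in the window: #14 on 1 January 2061.
Occurrences #3 through #14: 12 in total.

12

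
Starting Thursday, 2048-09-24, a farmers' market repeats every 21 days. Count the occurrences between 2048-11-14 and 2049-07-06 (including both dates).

11

Occurrences land 21·i days after 2048-09-24 for i = 0, 1, 2, …
2048-11-14 is 51 days after the start; 51 ÷ 21 = 2 remainder 9; since the remainder is 9, round up to i = 3. First occurrence in the window: #4 on 2048-11-26 (3×21 = 63 days in).
2049-07-06 is 285 days after the start; 285 ÷ 21 = 13 remainder 12. Last occurrence in the window: #14 on 2049-06-24.
Occurrences #4 through #14: 11 in total.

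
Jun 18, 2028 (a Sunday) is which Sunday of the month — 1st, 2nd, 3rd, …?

Day 18 falls in week ⌈18/7⌉ of the month.
Days 1–7 hold the 1st Sunday, 8–14 the 2nd, 15–21 the 3rd, 22–28 the 4th, 29–31 the 5th.
18 is in the range for the 3rd.

3rd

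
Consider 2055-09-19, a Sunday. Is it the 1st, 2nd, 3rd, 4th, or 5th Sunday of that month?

Day 19 falls in week ⌈19/7⌉ of the month.
Days 1–7 hold the 1st Sunday, 8–14 the 2nd, 15–21 the 3rd, 22–28 the 4th, 29–31 the 5th.
19 is in the range for the 3rd.

3rd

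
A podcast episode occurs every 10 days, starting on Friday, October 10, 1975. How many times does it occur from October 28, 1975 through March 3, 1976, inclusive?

13

Occurrences land 10·i days after October 10, 1975 for i = 0, 1, 2, …
October 28, 1975 is 18 days after the start; 18 ÷ 10 = 1 remainder 8; since the remainder is 8, round up to i = 2. First occurrence in the window: #3 on October 30, 1975 (2×10 = 20 days in).
March 3, 1976 is 145 days after the start; 145 ÷ 10 = 14 remainder 5. Last occurrence in the window: #15 on February 27, 1976.
Occurrences #3 through #15: 13 in total.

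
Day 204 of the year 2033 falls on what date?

Jan has 31 days (204 − 31 = 173 remain).
Feb has 28 days (173 − 28 = 145 remain).
Mar has 31 days (145 − 31 = 114 remain).
Apr has 30 days (114 − 30 = 84 remain).
May has 31 days (84 − 31 = 53 remain).
Jun has 30 days (53 − 30 = 23 remain).
23 into Jul → Jul 23.

Jul 23, 2033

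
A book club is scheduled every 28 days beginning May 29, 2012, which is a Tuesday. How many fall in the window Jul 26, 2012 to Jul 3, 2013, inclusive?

12

Occurrences land 28·i days after May 29, 2012 for i = 0, 1, 2, …
Jul 26, 2012 is 58 days after the start; 58 ÷ 28 = 2 remainder 2; since the remainder is 2, round up to i = 3. First occurrence in the window: #4 on Aug 21, 2012 (3×28 = 84 days in).
Jul 3, 2013 is 400 days after the start; 400 ÷ 28 = 14 remainder 8. Last occurrence in the window: #15 on Jun 25, 2013.
Occurrences #4 through #15: 12 in total.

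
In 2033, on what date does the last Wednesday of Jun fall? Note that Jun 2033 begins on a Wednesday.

Jun 29, 2033

Jun 2033 begins on a Wednesday, so the first Wednesday is Jun 1.
Jun 2033 has 30 days. Adding weeks: 1, 8, 15, 22, 29 — the last one ≤ 30 is the 29th.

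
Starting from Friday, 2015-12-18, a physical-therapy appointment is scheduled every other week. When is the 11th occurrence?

2016-05-06

The 11th occurrence is 10 intervals after the first: 10 × 14 = 140 days after 2015-12-18.
December has 31 days — 13 days to the end of December leaves 127.
January has 31 days (96 left).
February has 29 days (67 left).
March has 31 days (36 left).
April has 30 days (6 left).
6 days into May → 2016-05-06.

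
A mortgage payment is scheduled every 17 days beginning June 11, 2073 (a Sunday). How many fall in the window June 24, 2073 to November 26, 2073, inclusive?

Occurrences land 17·i days after June 11, 2073 for i = 0, 1, 2, …
June 24, 2073 is 13 days after the start; 13 ÷ 17 = 0 remainder 13; since the remainder is 13, round up to i = 1. First occurrence in the window: #2 on June 28, 2073 (1×17 = 17 days in).
November 26, 2073 is 168 days after the start; 168 ÷ 17 = 9 remainder 15. Last occurrence in the window: #10 on November 11, 2073.
Occurrences #2 through #10: 9 in total.

9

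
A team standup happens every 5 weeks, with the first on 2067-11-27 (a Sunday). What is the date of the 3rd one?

The 3rd occurrence is 2 intervals after the first: 2 × 35 = 70 days after 2067-11-27.
November has 30 days — 3 days to the end of November leaves 67.
December has 31 days (36 left).
January has 31 days (5 left).
5 days into February → 2068-02-05.

2068-02-05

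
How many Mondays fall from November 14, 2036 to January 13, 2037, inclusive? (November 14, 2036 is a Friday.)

November 14, 2036 is a Friday; the first Monday on or after it is November 17, 2036 (3 days later).
From November 17, 2036 to January 13, 2037: 13 + 31 + 13 = 57 days (rest of November, December, January).
57 ÷ 7 = 8 full weeks with remainder 1, so 8 more Mondays after the first → 9.

9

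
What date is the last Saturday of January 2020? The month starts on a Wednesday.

January 2020 begins on a Wednesday, so the first Saturday is January 4 (3 days later).
January 2020 has 31 days. Adding weeks: 4, 11, 18, 25 — the last one ≤ 31 is the 25th.

25 January 2020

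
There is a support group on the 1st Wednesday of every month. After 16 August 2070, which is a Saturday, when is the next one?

August 2070 starts on a Friday, so its 1st Wednesday is 6 August 2070 (5 days in).
That is not after 16 August 2070, so look at September 2070.
September 2070 starts on a Monday, so its 1st Wednesday is 3 September 2070 (2 days in).

3 September 2070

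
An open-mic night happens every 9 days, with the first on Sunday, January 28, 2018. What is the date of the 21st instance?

The 21st occurrence is 20 intervals after the first: 20 × 9 = 180 days after January 28, 2018.
January has 31 days — 3 days to the end of January leaves 177.
February has 28 days (149 left).
March has 31 days (118 left).
April has 30 days (88 left).
May has 31 days (57 left).
June has 30 days (27 left).
27 days into July → July 27, 2018.

July 27, 2018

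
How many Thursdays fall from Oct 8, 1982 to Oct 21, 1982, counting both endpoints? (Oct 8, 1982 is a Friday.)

2

Oct 8, 1982 is a Friday; the first Thursday on or after it is Oct 14, 1982 (6 days later).
From Oct 14, 1982 to Oct 21, 1982 is 21 − 14 = 7 days.
7 ÷ 7 = 1 full weeks with remainder 0, so 1 more Thursdays after the first → 2.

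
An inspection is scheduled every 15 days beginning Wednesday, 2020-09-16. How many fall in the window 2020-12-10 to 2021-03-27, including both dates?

Occurrences land 15·i days after 2020-09-16 for i = 0, 1, 2, …
2020-12-10 is 85 days after the start; 85 ÷ 15 = 5 remainder 10; since the remainder is 10, round up to i = 6. First occurrence in the window: #7 on 2020-12-15 (6×15 = 90 days in).
2021-03-27 is 192 days after the start; 192 ÷ 15 = 12 remainder 12. Last occurrence in the window: #13 on 2021-03-15.
Occurrences #7 through #13: 7 in total.

7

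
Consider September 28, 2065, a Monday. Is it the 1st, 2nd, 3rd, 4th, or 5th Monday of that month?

Day 28 falls in week ⌈28/7⌉ of the month.
Days 1–7 hold the 1st Monday, 8–14 the 2nd, 15–21 the 3rd, 22–28 the 4th, 29–31 the 5th.
28 is in the range for the 4th.

4th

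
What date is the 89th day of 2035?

January has 31 days (89 − 31 = 58 remain).
February has 28 days (58 − 28 = 30 remain).
30 into March → March 30.

2035-03-30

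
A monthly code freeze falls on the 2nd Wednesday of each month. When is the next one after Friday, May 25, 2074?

June 13, 2074

May 2074 starts on a Tuesday; its first Wednesday is the 2nd, so the 2nd Wednesday is the 9th — May 9, 2074.
That is not after May 25, 2074, so look at June 2074.
June 2074 starts on a Friday; its first Wednesday is the 6th, so the 2nd Wednesday is the 13th — June 13, 2074.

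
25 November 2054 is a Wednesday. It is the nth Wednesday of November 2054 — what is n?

Day 25 falls in week ⌈25/7⌉ of the month.
Days 1–7 hold the 1st Wednesday, 8–14 the 2nd, 15–21 the 3rd, 22–28 the 4th, 29–31 the 5th.
25 is in the range for the 4th.

4th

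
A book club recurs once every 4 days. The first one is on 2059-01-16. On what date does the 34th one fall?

2059-05-28

The 34th occurrence is 33 intervals after the first: 33 × 4 = 132 days after 2059-01-16.
January has 31 days — 15 days to the end of January leaves 117.
February has 28 days (89 left).
March has 31 days (58 left).
April has 30 days (28 left).
28 days into May → 2059-05-28.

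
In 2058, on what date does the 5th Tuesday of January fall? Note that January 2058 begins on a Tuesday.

2058-01-29

January 2058 begins on a Tuesday, so the first Tuesday is January 1.
The 5th Tuesday is 4 weeks later: 1 + 28 = 29.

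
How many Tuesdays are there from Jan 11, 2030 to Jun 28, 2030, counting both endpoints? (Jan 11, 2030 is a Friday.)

24

Jan 11, 2030 is a Friday; the first Tuesday on or after it is Jan 15, 2030 (4 days later).
From Jan 15, 2030 to Jun 28, 2030: 16 + 28 + 31 + 30 + 31 + 28 = 164 days (rest of Jan, Feb, Mar, Apr, May, Jun).
164 ÷ 7 = 23 full weeks with remainder 3, so 23 more Tuesdays after the first → 24.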